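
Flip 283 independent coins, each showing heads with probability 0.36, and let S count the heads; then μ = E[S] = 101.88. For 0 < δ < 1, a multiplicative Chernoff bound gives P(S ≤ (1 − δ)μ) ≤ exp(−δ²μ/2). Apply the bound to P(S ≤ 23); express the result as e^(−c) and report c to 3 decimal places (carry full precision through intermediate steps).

Write 23 = (1 − δ)μ, so δ = 1 − 23/101.88 = 0.7742442…
Then the exponent is δ²μ/2 = (μ − 23)²/(2μ) = 30.536192.

30.536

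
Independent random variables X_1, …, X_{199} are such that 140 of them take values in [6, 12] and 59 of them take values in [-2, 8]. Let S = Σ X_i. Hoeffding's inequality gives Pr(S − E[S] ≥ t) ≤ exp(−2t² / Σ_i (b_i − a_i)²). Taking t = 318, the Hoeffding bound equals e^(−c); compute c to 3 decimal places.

Σ(b_i − a_i)² = 140·6² + 59·10² = 10940.
c = 2t² / 10940 = 2·318² / 10940 = 18.4870.

18.487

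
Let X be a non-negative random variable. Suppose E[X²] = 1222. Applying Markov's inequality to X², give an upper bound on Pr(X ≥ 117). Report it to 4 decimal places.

0.0893

Since X ≥ 0, the event {X ≥ 117} is the same as {X² ≥ 13689}.
Markov's inequality applied to X² gives Pr(X² ≥ 13689) ≤ E[X²]/13689 = 1222/13689 = 0.0893.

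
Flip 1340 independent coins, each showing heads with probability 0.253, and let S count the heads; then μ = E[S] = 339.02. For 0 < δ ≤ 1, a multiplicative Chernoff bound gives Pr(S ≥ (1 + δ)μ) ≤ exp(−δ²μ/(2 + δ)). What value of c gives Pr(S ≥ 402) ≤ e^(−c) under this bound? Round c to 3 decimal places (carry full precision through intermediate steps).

5.353

Write 402 = (1 + δ)μ, so δ = 402/339.02 − 1 = 0.1857708…
Then the exponent is δ²μ/(2 + δ) = (402 − μ)² / (μ·(2 + δ)) = 5.352731.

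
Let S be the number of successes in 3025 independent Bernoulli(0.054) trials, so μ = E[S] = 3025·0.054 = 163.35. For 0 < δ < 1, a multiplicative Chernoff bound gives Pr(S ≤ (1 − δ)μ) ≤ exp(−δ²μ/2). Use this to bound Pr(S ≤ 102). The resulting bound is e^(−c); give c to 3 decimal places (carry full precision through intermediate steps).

Write 102 = (1 − δ)μ, so δ = 1 − 102/163.35 = 0.3755739…
Then the exponent is δ²μ/2 = (μ − 102)²/(2μ) = 11.520730.

11.521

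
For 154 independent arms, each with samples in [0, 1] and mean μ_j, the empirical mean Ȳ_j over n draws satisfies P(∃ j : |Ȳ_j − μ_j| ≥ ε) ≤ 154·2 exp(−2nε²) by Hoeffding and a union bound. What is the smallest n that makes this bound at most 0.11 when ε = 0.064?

969

Need 2·154·exp(−2nε²) ≤ 0.11, i.e. exp(−2nε²) ≤ 0.11/308.
So 2nε² ≥ ln(308/0.11) = 7.937375.
Hence n ≥ 7.937375/(2·0.064²) = 968.918.
The smallest integer n is 969.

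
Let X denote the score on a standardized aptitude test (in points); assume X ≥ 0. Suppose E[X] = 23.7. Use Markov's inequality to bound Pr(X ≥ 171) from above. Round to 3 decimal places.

0.139

Markov's inequality: for a non-negative random variable, Pr(X ≥ a) ≤ E[X]/a.
Here E[X] = 23.7 and a = 171, so the bound is 23.7/171 = 0.1386.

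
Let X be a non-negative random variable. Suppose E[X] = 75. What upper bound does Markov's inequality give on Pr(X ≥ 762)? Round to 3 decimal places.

0.098

Markov's inequality: for a non-negative random variable, Pr(X ≥ a) ≤ E[X]/a.
Here E[X] = 75 and a = 762, so the bound is 75/762 = 0.0984.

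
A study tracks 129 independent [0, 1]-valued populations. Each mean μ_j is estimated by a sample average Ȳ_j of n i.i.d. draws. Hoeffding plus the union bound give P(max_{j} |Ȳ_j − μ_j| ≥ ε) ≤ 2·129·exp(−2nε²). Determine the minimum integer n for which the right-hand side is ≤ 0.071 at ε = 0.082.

Need 2·129·exp(−2nε²) ≤ 0.071, i.e. exp(−2nε²) ≤ 0.071/258.
So 2nε² ≥ ln(258/0.071) = 8.198035.
Hence n ≥ 8.198035/(2·0.082²) = 609.610.
The smallest integer n is 610.

610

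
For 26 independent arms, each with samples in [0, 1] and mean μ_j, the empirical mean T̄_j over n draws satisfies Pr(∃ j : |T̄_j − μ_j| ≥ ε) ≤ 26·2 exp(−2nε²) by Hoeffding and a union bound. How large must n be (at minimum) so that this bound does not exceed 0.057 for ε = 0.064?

Need 2·26·exp(−2nε²) ≤ 0.057, i.e. exp(−2nε²) ≤ 0.057/52.
So 2nε² ≥ ln(52/0.057) = 6.815948.
Hence n ≥ 6.815948/(2·0.064²) = 832.025.
The smallest integer n is 833.

833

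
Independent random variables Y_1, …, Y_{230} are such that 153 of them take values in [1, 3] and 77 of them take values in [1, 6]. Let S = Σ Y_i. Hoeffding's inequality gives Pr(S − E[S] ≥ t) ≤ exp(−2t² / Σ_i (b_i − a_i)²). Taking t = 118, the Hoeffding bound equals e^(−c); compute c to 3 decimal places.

10.977

Σ(b_i − a_i)² = 153·2² + 77·5² = 2537.
c = 2t² / 2537 = 2·118² / 2537 = 10.9767.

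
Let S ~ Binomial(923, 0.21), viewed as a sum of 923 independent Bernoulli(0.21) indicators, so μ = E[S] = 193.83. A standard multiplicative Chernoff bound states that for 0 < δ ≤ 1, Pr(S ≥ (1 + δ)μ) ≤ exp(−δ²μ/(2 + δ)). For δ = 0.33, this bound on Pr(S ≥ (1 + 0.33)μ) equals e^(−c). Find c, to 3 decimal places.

9.059

c = δ²μ/(2 + δ) = 0.33²·193.83/(2 + 0.33) = 9.0593.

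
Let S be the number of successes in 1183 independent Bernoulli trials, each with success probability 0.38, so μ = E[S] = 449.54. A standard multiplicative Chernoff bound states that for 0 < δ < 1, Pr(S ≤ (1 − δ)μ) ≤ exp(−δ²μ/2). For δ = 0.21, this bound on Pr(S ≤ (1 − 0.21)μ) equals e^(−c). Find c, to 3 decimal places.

9.912

c = δ²μ/2 = 0.21²·449.54/2 = 9.9124.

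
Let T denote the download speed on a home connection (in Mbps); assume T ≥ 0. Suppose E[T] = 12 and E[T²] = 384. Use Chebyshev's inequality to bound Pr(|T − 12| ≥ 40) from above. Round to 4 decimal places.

Var(T) = E[T²] − (E[T])² = 384 − 144 = 240.
Chebyshev's inequality: Pr(|T − μ| ≥ t) ≤ Var(T)/t² = 240/1600 = 0.1500.

0.1500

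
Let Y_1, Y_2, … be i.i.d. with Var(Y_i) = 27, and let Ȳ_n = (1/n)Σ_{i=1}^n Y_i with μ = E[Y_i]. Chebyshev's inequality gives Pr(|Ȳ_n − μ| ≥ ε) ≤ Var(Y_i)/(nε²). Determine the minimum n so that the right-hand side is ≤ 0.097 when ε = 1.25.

179

Require 27/(n·1.25²) ≤ 0.097, i.e. n ≥ 27/(0.097·1.25²) = 178.144.
The smallest integer n is 179.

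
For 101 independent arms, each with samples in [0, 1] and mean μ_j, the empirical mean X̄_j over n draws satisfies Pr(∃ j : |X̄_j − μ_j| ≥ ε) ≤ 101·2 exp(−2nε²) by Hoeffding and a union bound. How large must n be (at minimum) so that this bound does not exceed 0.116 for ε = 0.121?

Need 2·101·exp(−2nε²) ≤ 0.116, i.e. exp(−2nε²) ≤ 0.116/202.
So 2nε² ≥ ln(202/0.116) = 7.462433.
Hence n ≥ 7.462433/(2·0.121²) = 254.847.
The smallest integer n is 255.

255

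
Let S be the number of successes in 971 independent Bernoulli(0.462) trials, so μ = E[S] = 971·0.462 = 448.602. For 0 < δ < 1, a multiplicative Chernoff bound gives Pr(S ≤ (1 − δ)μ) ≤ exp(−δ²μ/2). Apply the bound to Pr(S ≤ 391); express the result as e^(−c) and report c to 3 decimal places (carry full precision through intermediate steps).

3.698

Write 391 = (1 − δ)μ, so δ = 1 − 391/448.602 = 0.1284034…
Then the exponent is δ²μ/2 = (μ − 391)²/(2μ) = 3.698145.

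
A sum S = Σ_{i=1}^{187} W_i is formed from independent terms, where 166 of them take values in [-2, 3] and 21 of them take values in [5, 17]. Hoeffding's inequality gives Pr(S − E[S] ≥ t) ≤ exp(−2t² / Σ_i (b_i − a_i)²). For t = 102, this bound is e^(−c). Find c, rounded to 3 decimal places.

Σ(b_i − a_i)² = 166·5² + 21·12² = 7174.
c = 2t² / 7174 = 2·102² / 7174 = 2.9005.

2.900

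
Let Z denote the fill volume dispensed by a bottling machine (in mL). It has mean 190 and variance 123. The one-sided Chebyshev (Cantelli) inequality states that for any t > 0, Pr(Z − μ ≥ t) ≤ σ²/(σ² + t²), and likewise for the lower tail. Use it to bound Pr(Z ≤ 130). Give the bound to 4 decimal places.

Here σ² = 123 and t = 60, so σ² + t² = 3723.
Cantelli's bound: 123/3723 = 0.0330.

0.0330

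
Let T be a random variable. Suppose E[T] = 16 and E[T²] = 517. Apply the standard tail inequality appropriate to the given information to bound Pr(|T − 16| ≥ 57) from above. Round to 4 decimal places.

The first two moments determine the variance, so Chebyshev's inequality is the sharpest standard bound available.
Var(T) = E[T²] − (E[T])² = 517 − 256 = 261.
Chebyshev's inequality: Pr(|T − μ| ≥ t) ≤ Var(T)/t² = 261/3249 = 0.0803.

0.0803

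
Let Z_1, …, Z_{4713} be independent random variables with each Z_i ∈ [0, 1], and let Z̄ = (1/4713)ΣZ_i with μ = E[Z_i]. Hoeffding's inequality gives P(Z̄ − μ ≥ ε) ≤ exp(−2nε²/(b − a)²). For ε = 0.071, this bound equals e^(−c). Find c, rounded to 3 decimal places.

c = 2nε²/(b − a)² = 2·4713·0.071² / 1² = 47.5165.

47.516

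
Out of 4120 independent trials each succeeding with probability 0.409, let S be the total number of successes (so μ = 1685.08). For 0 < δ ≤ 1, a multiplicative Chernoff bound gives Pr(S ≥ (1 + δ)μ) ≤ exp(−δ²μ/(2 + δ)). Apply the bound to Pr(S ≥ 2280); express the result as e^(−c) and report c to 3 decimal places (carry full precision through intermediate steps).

Write 2280 = (1 + δ)μ, so δ = 2280/1685.08 − 1 = 0.3530515…
Then the exponent is δ²μ/(2 + δ) = (2280 − μ)² / (μ·(2 + δ)) = 89.261706.

89.262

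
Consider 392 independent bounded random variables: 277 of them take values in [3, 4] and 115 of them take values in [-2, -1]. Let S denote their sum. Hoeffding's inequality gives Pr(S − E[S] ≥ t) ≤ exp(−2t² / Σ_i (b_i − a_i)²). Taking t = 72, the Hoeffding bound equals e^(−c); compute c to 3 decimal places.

Σ(b_i − a_i)² = 277·1² + 115·1² = 392.
c = 2t² / 392 = 2·72² / 392 = 26.4490.

26.449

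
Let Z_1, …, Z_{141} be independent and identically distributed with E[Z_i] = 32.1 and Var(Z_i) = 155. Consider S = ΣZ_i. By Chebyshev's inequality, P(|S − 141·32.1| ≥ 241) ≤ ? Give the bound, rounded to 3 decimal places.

Var(S) = n·Var(Z_i) = 141·155 = 21855.
Chebyshev: P(|S − 141·32.1| ≥ 241) ≤ Var(S)/241² = 21855/58081 = 0.3763.

0.376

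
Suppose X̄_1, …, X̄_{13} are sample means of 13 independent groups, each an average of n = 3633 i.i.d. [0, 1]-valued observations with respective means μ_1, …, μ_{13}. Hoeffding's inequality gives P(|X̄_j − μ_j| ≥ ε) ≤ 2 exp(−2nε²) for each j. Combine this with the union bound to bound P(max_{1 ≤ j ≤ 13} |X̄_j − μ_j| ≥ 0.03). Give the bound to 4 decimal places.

0.0376

Per-experiment Hoeffding bound: 2·exp(−2·3633·0.03²) = 2·exp(−6.53940) = 0.0028907.
Union bound over 13 events: 13·0.0028907 = 0.03758.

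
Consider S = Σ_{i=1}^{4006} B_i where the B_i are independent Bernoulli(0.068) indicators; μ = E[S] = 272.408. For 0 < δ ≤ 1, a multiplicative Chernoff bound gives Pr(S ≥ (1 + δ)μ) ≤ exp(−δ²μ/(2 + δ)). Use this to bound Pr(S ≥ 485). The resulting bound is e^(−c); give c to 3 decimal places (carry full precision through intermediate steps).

59.671

Write 485 = (1 + δ)μ, so δ = 485/272.408 − 1 = 0.7804176…
Then the exponent is δ²μ/(2 + δ) = (485 − μ)² / (μ·(2 + δ)) = 59.671087.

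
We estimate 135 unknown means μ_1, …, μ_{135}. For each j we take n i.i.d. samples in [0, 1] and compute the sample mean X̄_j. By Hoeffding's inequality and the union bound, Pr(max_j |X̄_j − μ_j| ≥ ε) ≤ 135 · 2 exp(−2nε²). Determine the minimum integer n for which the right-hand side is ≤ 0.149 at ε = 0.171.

Need 2·135·exp(−2nε²) ≤ 0.149, i.e. exp(−2nε²) ≤ 0.149/270.
So 2nε² ≥ ln(270/0.149) = 7.502231.
Hence n ≥ 7.502231/(2·0.171²) = 128.283.
The smallest integer n is 129.

129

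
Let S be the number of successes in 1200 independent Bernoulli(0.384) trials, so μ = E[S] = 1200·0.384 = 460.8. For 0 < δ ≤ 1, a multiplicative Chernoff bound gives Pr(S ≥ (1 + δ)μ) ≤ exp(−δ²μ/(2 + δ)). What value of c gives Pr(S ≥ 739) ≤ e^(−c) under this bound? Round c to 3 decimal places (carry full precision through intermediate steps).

64.507

Write 739 = (1 + δ)μ, so δ = 739/460.8 − 1 = 0.6037326…
Then the exponent is δ²μ/(2 + δ) = (739 − μ)² / (μ·(2 + δ)) = 64.506784.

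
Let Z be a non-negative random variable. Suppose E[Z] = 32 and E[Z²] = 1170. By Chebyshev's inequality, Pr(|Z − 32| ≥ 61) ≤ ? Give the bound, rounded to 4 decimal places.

Var(Z) = E[Z²] − (E[Z])² = 1170 − 1024 = 146.
Chebyshev's inequality: Pr(|Z − μ| ≥ t) ≤ Var(Z)/t² = 146/3721 = 0.0392.

0.0392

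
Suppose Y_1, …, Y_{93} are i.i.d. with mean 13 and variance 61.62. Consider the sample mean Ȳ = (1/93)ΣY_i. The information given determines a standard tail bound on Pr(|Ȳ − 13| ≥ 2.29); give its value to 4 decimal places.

0.1263

With mean and variance of each term known, Chebyshev's inequality bounds the deviation of the sum (or sample mean).
Var(Ȳ) = Var(Y_i)/n = 61.62/93 = 0.66258.
Chebyshev: Pr(|Ȳ − 13| ≥ 2.29) ≤ Var(Ȳ)/(2.29)² = 61.62/(93·2.29²) = 0.1263.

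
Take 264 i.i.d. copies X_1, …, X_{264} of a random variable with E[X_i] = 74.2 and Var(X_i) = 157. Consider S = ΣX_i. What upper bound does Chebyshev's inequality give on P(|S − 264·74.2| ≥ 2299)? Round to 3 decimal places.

0.008

Var(S) = n·Var(X_i) = 264·157 = 41448.
Chebyshev: P(|S − 264·74.2| ≥ 2299) ≤ Var(S)/2299² = 41448/5285401 = 0.0078.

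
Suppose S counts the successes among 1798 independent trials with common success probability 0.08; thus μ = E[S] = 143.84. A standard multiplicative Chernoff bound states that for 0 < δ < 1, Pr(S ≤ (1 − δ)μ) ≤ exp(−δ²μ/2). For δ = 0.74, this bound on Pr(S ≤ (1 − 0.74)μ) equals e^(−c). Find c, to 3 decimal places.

c = δ²μ/2 = 0.74²·143.84/2 = 39.3834.

39.383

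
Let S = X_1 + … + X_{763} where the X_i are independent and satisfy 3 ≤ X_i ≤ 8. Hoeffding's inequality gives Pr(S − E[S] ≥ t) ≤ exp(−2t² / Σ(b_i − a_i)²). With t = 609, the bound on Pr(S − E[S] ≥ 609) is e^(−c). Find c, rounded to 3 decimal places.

38.887

Σ(b_i − a_i)² = 763·(5)² = 19075.
c = 2t²/19075 = 2·609²/19075 = 38.8866.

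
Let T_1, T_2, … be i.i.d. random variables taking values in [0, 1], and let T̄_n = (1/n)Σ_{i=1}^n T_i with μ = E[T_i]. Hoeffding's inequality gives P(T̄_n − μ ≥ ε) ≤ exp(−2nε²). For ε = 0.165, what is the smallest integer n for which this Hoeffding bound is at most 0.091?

Require exp(−2nε²) ≤ 0.091, i.e. 2nε² ≥ ln(1/0.091) = 2.396896.
So n ≥ 2.396896 / (2·0.165²) = 44.020.
The smallest integer n is 45.

45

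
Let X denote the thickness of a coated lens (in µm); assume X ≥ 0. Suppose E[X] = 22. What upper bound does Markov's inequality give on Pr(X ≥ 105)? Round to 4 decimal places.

0.2095

Markov's inequality: for a non-negative random variable, Pr(X ≥ a) ≤ E[X]/a.
Here E[X] = 22 and a = 105, so the bound is 22/105 = 0.2095.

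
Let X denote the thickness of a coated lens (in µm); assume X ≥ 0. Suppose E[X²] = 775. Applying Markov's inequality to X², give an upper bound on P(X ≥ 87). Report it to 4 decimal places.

0.1024

Since X ≥ 0, the event {X ≥ 87} is the same as {X² ≥ 7569}.
Markov's inequality applied to X² gives P(X² ≥ 7569) ≤ E[X²]/7569 = 775/7569 = 0.1024.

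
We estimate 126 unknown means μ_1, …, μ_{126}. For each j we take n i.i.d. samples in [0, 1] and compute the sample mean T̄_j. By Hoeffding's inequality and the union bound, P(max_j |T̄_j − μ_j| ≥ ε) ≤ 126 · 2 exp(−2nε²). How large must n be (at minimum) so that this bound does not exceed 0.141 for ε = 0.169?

132

Need 2·126·exp(−2nε²) ≤ 0.141, i.e. exp(−2nε²) ≤ 0.141/252.
So 2nε² ≥ ln(252/0.141) = 7.488424.
Hence n ≥ 7.488424/(2·0.169²) = 131.095.
The smallest integer n is 132.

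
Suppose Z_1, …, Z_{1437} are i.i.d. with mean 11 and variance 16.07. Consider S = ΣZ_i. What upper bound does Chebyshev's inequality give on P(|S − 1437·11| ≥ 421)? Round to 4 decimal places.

0.1303

Var(S) = n·Var(Z_i) = 1437·16.07 = 23092.59.
Chebyshev: P(|S − 1437·11| ≥ 421) ≤ Var(S)/421² = 23092.59/177241 = 0.1303.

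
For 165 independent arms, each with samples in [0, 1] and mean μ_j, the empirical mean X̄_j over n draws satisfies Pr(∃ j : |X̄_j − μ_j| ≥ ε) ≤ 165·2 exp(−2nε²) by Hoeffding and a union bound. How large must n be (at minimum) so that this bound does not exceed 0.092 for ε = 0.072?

790

Need 2·165·exp(−2nε²) ≤ 0.092, i.e. exp(−2nε²) ≤ 0.092/330.
So 2nε² ≥ ln(330/0.092) = 8.185059.
Hence n ≥ 8.185059/(2·0.072²) = 789.454.
The smallest integer n is 790.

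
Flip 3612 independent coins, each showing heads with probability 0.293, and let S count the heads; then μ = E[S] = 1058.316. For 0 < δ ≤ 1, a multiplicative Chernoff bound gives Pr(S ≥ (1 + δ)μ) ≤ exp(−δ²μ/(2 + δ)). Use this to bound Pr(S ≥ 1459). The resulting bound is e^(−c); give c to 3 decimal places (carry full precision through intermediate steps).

Write 1459 = (1 + δ)μ, so δ = 1459/1058.316 − 1 = 0.3786053…
Then the exponent is δ²μ/(2 + δ) = (1459 − μ)² / (μ·(2 + δ)) = 63.777320.

63.777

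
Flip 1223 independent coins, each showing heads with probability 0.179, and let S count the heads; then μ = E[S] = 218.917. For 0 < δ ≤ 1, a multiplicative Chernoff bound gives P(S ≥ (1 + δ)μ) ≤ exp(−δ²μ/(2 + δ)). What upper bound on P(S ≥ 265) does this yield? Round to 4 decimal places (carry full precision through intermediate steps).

Write 265 = (1 + δ)μ, so δ = 265/218.917 − 1 = 0.2105044…
Then the exponent is δ²μ/(2 + δ) = (265 − μ)² / (μ·(2 + δ)) = 4.388444.
Bound = exp(−4.388444) = 0.01242.

0.0124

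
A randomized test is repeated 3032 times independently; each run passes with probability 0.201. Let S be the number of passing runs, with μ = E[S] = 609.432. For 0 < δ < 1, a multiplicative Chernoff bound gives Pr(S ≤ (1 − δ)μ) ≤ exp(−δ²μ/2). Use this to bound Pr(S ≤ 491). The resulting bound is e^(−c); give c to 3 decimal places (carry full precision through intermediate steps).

11.508

Write 491 = (1 − δ)μ, so δ = 1 − 491/609.432 = 0.1943318…
Then the exponent is δ²μ/2 = (μ − 491)²/(2μ) = 11.507550.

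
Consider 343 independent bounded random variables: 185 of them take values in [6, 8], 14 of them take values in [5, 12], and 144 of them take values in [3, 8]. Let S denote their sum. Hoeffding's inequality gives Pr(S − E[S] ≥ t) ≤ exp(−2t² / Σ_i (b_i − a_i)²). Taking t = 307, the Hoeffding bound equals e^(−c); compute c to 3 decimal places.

37.505

Σ(b_i − a_i)² = 185·2² + 14·7² + 144·5² = 5026.
c = 2t² / 5026 = 2·307² / 5026 = 37.5046.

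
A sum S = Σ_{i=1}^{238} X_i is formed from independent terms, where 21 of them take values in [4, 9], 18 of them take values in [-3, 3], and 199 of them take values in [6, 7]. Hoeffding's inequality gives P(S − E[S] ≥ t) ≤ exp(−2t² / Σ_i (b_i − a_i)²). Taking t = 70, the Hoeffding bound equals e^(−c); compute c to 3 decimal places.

7.143

Σ(b_i − a_i)² = 21·5² + 18·6² + 199·1² = 1372.
c = 2t² / 1372 = 2·70² / 1372 = 7.1429.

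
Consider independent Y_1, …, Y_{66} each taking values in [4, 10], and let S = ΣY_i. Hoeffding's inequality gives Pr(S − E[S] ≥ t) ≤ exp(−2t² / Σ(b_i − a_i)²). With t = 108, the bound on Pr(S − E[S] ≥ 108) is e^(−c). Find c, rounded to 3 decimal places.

9.818

Σ(b_i − a_i)² = 66·(6)² = 2376.
c = 2t²/2376 = 2·108²/2376 = 9.8182.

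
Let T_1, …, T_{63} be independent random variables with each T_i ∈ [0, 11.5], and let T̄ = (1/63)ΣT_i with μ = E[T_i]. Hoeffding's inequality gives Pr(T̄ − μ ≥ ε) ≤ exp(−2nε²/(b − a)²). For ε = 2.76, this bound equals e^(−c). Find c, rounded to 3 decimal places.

7.258

c = 2nε²/(b − a)² = 2·63·2.76² / 11.5² = 7.2576.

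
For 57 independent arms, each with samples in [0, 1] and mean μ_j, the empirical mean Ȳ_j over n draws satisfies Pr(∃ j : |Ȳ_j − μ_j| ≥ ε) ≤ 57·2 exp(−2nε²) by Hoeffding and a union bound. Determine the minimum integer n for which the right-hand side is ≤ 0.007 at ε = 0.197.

125

Need 2·57·exp(−2nε²) ≤ 0.007, i.e. exp(−2nε²) ≤ 0.007/114.
So 2nε² ≥ ln(114/0.007) = 9.698044.
Hence n ≥ 9.698044/(2·0.197²) = 124.946.
The smallest integer n is 125.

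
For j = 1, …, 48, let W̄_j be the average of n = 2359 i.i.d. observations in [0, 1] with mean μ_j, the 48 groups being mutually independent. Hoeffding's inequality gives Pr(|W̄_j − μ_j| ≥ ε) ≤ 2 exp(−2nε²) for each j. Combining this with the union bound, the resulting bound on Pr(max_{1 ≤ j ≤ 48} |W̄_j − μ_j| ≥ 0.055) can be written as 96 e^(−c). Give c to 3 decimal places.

14.272

Union bound over the 48 events: Pr(max_{1 ≤ j ≤ 48} |W̄_j − μ_j| ≥ 0.055) ≤ 48·2·exp(−2nε²) = 96 exp(−2·2359·0.055²).
So c = 2·2359·0.055² = 14.2720.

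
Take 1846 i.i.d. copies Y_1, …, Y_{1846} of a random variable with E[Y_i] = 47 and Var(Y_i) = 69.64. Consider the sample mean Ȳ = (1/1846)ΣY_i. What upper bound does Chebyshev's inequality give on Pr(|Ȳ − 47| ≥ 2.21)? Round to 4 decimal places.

Var(Ȳ) = Var(Y_i)/n = 69.64/1846 = 0.037725.
Chebyshev: Pr(|Ȳ − 47| ≥ 2.21) ≤ Var(Ȳ)/(2.21)² = 69.64/(1846·2.21²) = 0.0077.

0.0077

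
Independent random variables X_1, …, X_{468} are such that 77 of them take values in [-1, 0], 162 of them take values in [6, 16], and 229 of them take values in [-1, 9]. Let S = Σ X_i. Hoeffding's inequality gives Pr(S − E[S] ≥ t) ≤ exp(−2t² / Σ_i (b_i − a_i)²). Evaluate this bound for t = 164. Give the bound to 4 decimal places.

0.2533

Σ(b_i − a_i)² = 77·1² + 162·10² + 229·10² = 39177.
Exponent = 2·164² / 39177 = 1.37305.
Bound = exp(−1.37305) = 0.25333.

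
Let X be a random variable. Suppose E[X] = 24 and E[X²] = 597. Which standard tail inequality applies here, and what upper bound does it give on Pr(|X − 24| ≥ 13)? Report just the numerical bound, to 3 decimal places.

0.124

The first two moments determine the variance, so Chebyshev's inequality is the sharpest standard bound available.
Var(X) = E[X²] − (E[X])² = 597 − 576 = 21.
Chebyshev's inequality: Pr(|X − μ| ≥ t) ≤ Var(X)/t² = 21/169 = 0.1243.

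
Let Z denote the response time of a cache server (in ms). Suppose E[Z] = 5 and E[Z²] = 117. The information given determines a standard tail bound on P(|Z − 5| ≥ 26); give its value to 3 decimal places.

The first two moments determine the variance, so Chebyshev's inequality is the sharpest standard bound available.
Var(Z) = E[Z²] − (E[Z])² = 117 − 25 = 92.
Chebyshev's inequality: P(|Z − μ| ≥ t) ≤ Var(Z)/t² = 92/676 = 0.1361.

0.136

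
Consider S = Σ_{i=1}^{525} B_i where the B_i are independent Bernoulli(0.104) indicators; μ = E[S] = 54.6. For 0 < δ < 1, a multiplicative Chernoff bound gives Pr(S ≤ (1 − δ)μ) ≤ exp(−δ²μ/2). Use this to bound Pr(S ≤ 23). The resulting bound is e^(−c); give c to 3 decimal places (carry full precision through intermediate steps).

9.144

Write 23 = (1 − δ)μ, so δ = 1 − 23/54.6 = 0.5787546…
Then the exponent is δ²μ/2 = (μ − 23)²/(2μ) = 9.144322.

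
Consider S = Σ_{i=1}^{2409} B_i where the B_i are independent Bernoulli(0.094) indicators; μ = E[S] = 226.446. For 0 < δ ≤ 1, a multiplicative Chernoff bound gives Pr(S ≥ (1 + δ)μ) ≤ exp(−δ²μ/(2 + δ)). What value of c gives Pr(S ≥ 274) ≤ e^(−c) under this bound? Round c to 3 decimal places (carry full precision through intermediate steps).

4.519

Write 274 = (1 + δ)μ, so δ = 274/226.446 − 1 = 0.2100015…
Then the exponent is δ²μ/(2 + δ) = (274 − μ)² / (μ·(2 + δ)) = 4.518735.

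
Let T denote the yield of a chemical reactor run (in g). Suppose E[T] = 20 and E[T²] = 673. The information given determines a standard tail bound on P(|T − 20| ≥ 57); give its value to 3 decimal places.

The first two moments determine the variance, so Chebyshev's inequality is the sharpest standard bound available.
Var(T) = E[T²] − (E[T])² = 673 − 400 = 273.
Chebyshev's inequality: P(|T − μ| ≥ t) ≤ Var(T)/t² = 273/3249 = 0.0840.

0.084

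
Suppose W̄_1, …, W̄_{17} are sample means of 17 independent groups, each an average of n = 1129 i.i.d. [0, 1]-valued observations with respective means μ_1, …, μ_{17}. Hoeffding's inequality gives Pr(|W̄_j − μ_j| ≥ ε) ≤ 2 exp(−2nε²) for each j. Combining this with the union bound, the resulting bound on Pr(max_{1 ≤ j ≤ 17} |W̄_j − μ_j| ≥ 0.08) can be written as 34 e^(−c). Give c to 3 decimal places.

14.451

Union bound over the 17 events: Pr(max_{1 ≤ j ≤ 17} |W̄_j − μ_j| ≥ 0.08) ≤ 17·2·exp(−2nε²) = 34 exp(−2·1129·0.08²).
So c = 2·1129·0.08² = 14.4512.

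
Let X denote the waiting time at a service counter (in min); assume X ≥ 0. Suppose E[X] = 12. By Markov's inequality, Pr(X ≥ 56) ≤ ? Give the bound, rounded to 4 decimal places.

0.2143

Markov's inequality: for a non-negative random variable, Pr(X ≥ a) ≤ E[X]/a.
Here E[X] = 12 and a = 56, so the bound is 12/56 = 0.2143.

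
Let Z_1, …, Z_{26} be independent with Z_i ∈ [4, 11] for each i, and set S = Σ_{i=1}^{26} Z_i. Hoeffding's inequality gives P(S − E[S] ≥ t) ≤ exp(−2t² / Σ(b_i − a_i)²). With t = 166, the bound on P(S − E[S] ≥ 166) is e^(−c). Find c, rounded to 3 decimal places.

43.259

Σ(b_i − a_i)² = 26·(7)² = 1274.
c = 2t²/1274 = 2·166²/1274 = 43.2590.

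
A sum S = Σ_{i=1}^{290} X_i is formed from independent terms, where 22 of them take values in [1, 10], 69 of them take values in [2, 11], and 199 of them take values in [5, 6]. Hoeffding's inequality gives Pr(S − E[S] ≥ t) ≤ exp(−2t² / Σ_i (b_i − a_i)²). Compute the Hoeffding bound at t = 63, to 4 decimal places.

0.3504

Σ(b_i − a_i)² = 22·9² + 69·9² + 199·1² = 7570.
Exponent = 2·63² / 7570 = 1.04861.
Bound = exp(−1.04861) = 0.35042.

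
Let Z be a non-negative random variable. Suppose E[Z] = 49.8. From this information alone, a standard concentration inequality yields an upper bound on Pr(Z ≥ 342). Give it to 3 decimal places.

Only the mean of a non-negative variable is known, so Markov's inequality is the applicable tail bound.
Markov's inequality: for a non-negative random variable, Pr(Z ≥ a) ≤ E[Z]/a.
Here E[Z] = 49.8 and a = 342, so the bound is 49.8/342 = 0.1456.

0.146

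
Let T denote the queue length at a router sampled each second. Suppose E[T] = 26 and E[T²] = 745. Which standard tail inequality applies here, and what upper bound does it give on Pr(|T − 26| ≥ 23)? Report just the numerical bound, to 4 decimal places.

The first two moments determine the variance, so Chebyshev's inequality is the sharpest standard bound available.
Var(T) = E[T²] − (E[T])² = 745 − 676 = 69.
Chebyshev's inequality: Pr(|T − μ| ≥ t) ≤ Var(T)/t² = 69/529 = 0.1304.

0.1304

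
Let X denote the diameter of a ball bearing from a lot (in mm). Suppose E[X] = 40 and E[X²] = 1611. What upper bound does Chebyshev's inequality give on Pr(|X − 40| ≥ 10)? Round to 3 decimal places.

0.110

Var(X) = E[X²] − (E[X])² = 1611 − 1600 = 11.
Chebyshev's inequality: Pr(|X − μ| ≥ t) ≤ Var(X)/t² = 11/100 = 0.1100.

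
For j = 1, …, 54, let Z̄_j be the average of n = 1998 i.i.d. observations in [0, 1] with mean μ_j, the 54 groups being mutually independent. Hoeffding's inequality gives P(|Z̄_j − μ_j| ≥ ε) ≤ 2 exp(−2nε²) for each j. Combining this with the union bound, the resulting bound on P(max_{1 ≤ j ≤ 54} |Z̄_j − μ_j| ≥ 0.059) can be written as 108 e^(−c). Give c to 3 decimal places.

Union bound over the 54 events: P(max_{1 ≤ j ≤ 54} |Z̄_j − μ_j| ≥ 0.059) ≤ 54·2·exp(−2nε²) = 108 exp(−2·1998·0.059²).
So c = 2·1998·0.059² = 13.9101.

13.910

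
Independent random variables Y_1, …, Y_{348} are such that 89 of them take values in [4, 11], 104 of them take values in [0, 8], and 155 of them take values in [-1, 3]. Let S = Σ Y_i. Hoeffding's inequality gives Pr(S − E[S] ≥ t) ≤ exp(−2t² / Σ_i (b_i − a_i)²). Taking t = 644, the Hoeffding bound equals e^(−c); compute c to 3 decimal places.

Σ(b_i − a_i)² = 89·7² + 104·8² + 155·4² = 13497.
c = 2t² / 13497 = 2·644² / 13497 = 61.4560.

61.456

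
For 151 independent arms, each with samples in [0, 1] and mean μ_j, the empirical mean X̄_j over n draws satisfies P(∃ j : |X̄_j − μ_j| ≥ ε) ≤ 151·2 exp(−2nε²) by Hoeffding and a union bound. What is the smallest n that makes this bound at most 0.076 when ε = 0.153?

Need 2·151·exp(−2nε²) ≤ 0.076, i.e. exp(−2nε²) ≤ 0.076/302.
So 2nε² ≥ ln(302/0.076) = 8.287449.
Hence n ≥ 8.287449/(2·0.153²) = 177.014.
The smallest integer n is 178.

178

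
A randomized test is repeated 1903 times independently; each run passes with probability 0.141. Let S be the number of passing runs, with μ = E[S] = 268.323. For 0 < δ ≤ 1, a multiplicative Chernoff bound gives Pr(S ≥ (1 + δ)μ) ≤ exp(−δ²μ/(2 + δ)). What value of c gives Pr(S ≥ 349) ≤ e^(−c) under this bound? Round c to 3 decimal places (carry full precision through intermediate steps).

Write 349 = (1 + δ)μ, so δ = 349/268.323 − 1 = 0.3006712…
Then the exponent is δ²μ/(2 + δ) = (349 − μ)² / (μ·(2 + δ)) = 10.543554.

10.544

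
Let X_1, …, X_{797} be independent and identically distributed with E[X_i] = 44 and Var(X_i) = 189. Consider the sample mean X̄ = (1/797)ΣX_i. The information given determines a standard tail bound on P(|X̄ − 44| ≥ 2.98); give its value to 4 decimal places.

With mean and variance of each term known, Chebyshev's inequality bounds the deviation of the sum (or sample mean).
Var(X̄) = Var(X_i)/n = 189/797 = 0.23714.
Chebyshev: P(|X̄ − 44| ≥ 2.98) ≤ Var(X̄)/(2.98)² = 189/(797·2.98²) = 0.0267.

0.0267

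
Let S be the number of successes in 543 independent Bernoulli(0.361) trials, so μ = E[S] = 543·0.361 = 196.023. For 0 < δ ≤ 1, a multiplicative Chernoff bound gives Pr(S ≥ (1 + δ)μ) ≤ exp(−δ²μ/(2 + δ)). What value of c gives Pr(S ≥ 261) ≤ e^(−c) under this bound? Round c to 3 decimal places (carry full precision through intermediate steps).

Write 261 = (1 + δ)μ, so δ = 261/196.023 − 1 = 0.3314764…
Then the exponent is δ²μ/(2 + δ) = (261 − μ)² / (μ·(2 + δ)) = 9.238070.

9.238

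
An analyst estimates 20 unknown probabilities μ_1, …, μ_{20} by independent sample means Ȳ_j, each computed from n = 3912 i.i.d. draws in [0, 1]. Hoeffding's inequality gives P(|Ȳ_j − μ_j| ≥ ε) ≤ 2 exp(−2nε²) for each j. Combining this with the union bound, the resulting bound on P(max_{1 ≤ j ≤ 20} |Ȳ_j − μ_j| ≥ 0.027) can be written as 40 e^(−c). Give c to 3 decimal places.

5.704

Union bound over the 20 events: P(max_{1 ≤ j ≤ 20} |Ȳ_j − μ_j| ≥ 0.027) ≤ 20·2·exp(−2nε²) = 40 exp(−2·3912·0.027²).
So c = 2·3912·0.027² = 5.7037.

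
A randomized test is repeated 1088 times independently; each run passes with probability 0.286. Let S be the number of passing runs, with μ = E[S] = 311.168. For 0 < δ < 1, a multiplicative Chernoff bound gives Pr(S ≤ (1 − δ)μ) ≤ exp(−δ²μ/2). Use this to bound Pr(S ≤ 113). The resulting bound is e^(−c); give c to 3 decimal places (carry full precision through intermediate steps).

Write 113 = (1 − δ)μ, so δ = 1 − 113/311.168 = 0.6368521…
Then the exponent is δ²μ/2 = (μ − 113)²/(2μ) = 63.101855.

63.102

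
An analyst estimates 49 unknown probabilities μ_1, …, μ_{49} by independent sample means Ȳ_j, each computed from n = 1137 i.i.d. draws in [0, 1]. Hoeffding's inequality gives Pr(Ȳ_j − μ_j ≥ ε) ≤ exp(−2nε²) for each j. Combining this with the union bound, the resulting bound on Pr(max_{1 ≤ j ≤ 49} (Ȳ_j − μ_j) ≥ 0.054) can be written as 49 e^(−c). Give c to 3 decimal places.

Union bound over the 49 events: Pr(max_{1 ≤ j ≤ 49} (Ȳ_j − μ_j) ≥ 0.054) ≤ 49·exp(−2nε²) = 49 exp(−2·1137·0.054²).
So c = 2·1137·0.054² = 6.6310.

6.631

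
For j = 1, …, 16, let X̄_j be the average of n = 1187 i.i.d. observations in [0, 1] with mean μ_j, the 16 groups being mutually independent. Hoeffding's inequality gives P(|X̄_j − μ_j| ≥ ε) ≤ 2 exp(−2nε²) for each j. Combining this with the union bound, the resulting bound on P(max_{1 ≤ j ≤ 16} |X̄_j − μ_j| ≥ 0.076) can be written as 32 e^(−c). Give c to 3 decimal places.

Union bound over the 16 events: P(max_{1 ≤ j ≤ 16} |X̄_j − μ_j| ≥ 0.076) ≤ 16·2·exp(−2nε²) = 32 exp(−2·1187·0.076²).
So c = 2·1187·0.076² = 13.7122.

13.712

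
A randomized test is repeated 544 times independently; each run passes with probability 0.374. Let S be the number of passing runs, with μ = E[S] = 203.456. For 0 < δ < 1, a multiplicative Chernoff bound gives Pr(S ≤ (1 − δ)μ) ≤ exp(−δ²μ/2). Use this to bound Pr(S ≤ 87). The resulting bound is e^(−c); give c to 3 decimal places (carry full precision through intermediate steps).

33.329

Write 87 = (1 − δ)μ, so δ = 1 − 87/203.456 = 0.5723891…
Then the exponent is δ²μ/2 = (μ − 87)²/(2μ) = 33.329073.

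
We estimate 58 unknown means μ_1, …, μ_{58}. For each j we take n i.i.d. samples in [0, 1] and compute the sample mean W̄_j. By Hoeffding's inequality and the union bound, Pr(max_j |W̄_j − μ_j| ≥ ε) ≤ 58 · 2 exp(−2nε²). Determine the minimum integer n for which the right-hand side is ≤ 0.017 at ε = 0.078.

726

Need 2·58·exp(−2nε²) ≤ 0.017, i.e. exp(−2nε²) ≤ 0.017/116.
So 2nε² ≥ ln(116/0.017) = 8.828132.
Hence n ≥ 8.828132/(2·0.078²) = 725.520.
The smallest integer n is 726.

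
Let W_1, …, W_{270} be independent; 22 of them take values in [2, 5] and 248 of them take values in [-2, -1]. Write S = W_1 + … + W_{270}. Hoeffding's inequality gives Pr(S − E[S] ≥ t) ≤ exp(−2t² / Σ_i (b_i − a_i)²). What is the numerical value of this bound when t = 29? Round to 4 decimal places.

0.0230

Σ(b_i − a_i)² = 22·3² + 248·1² = 446.
Exponent = 2·29² / 446 = 3.77130.
Bound = exp(−3.77130) = 0.02302.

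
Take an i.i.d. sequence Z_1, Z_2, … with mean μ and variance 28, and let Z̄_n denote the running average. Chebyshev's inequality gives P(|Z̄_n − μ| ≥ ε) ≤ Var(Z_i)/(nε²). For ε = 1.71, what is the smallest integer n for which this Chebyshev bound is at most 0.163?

59

Require 28/(n·1.71²) ≤ 0.163, i.e. n ≥ 28/(0.163·1.71²) = 58.746.
The smallest integer n is 59.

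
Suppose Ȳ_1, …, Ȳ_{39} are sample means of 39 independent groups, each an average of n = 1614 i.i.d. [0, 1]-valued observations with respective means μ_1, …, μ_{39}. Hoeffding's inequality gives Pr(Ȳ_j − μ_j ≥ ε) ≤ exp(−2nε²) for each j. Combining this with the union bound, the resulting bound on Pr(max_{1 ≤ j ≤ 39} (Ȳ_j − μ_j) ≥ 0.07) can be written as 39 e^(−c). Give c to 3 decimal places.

15.817

Union bound over the 39 events: Pr(max_{1 ≤ j ≤ 39} (Ȳ_j − μ_j) ≥ 0.07) ≤ 39·exp(−2nε²) = 39 exp(−2·1614·0.07²).
So c = 2·1614·0.07² = 15.8172.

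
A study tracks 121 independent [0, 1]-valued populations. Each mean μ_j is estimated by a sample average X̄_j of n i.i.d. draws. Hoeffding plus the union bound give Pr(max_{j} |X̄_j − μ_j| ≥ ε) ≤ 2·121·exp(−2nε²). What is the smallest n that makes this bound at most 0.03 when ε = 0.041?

2676

Need 2·121·exp(−2nε²) ≤ 0.03, i.e. exp(−2nε²) ≤ 0.03/242.
So 2nε² ≥ ln(242/0.03) = 8.995496.
Hence n ≥ 8.995496/(2·0.041²) = 2675.638.
The smallest integer n is 2676.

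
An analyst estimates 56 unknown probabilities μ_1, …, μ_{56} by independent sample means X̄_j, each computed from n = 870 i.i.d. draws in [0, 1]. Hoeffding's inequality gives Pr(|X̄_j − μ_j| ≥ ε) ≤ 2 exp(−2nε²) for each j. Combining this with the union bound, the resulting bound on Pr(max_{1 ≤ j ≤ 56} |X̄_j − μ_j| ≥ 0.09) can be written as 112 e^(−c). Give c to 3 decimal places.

Union bound over the 56 events: Pr(max_{1 ≤ j ≤ 56} |X̄_j − μ_j| ≥ 0.09) ≤ 56·2·exp(−2nε²) = 112 exp(−2·870·0.09²).
So c = 2·870·0.09² = 14.0940.

14.094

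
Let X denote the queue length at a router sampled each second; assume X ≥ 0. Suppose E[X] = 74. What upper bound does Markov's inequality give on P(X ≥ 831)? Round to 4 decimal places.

0.0890

Markov's inequality: for a non-negative random variable, P(X ≥ a) ≤ E[X]/a.
Here E[X] = 74 and a = 831, so the bound is 74/831 = 0.0890.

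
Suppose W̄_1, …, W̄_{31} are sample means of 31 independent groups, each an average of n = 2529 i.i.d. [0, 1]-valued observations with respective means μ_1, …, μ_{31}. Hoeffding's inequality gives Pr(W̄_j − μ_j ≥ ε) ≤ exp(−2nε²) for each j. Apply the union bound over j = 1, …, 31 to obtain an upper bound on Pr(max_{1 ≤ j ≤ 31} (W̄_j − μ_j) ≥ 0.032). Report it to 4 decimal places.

0.1746

Per-experiment Hoeffding bound: exp(−2·2529·0.032²) = exp(−5.17939) = 0.0056314.
Union bound over 31 events: 31·0.0056314 = 0.17457.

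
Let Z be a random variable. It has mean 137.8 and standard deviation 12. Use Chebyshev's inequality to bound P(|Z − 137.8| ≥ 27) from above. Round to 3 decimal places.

Chebyshev: P(|Z − μ| ≥ t) ≤ Var(Z)/t².
Var(Z) = σ² = 12² = 144.
Bound = 144 / 729 = 0.1975.

0.198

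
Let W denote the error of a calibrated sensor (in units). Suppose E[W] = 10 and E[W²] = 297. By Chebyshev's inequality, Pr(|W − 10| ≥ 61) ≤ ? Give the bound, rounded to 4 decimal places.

0.0529

Var(W) = E[W²] − (E[W])² = 297 − 100 = 197.
Chebyshev's inequality: Pr(|W − μ| ≥ t) ≤ Var(W)/t² = 197/3721 = 0.0529.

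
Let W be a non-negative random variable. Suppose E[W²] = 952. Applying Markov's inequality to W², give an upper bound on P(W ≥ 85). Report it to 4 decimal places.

0.1318

Since W ≥ 0, the event {W ≥ 85} is the same as {W² ≥ 7225}.
Markov's inequality applied to W² gives P(W² ≥ 7225) ≤ E[W²]/7225 = 952/7225 = 0.1318.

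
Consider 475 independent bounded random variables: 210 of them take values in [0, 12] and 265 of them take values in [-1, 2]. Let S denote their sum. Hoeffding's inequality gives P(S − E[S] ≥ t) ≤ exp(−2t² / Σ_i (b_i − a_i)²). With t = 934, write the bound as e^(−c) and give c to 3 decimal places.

Σ(b_i − a_i)² = 210·12² + 265·3² = 32625.
c = 2t² / 32625 = 2·934² / 32625 = 53.4778.

53.478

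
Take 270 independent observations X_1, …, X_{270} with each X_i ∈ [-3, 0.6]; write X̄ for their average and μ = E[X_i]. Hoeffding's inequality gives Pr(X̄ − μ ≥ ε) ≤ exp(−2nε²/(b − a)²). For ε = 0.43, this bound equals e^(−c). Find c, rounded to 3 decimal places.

7.704

c = 2nε²/(b − a)² = 2·270·0.43² / 3.6² = 7.7042.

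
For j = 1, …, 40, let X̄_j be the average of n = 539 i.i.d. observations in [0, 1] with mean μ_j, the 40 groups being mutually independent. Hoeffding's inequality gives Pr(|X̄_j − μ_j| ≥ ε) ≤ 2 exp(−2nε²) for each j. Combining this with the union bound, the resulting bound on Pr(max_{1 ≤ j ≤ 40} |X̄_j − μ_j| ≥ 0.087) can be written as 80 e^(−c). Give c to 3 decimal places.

Union bound over the 40 events: Pr(max_{1 ≤ j ≤ 40} |X̄_j − μ_j| ≥ 0.087) ≤ 40·2·exp(−2nε²) = 80 exp(−2·539·0.087²).
So c = 2·539·0.087² = 8.1594.

8.159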